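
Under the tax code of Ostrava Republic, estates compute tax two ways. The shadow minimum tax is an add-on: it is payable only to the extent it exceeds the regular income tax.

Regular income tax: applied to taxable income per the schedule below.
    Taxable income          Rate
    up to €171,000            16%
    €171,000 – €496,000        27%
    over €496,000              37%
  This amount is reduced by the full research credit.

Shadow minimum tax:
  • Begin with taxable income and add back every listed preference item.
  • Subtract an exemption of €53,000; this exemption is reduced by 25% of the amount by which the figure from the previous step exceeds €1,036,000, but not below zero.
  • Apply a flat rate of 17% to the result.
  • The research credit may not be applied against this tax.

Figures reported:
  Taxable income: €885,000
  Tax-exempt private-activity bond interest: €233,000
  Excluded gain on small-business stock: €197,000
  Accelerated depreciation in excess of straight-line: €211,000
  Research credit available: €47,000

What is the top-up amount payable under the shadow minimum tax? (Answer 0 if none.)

Shadow minimum tax:
  Adjusted income: €885,000 + €233,000 + €197,000 + €211,000 = €1,526,000
  Exemption: 25% × (€1,526,000 − €1,036,000) = €122,500 ≥ €53,000, so the exemption is fully phased out
  Base: €1,526,000 − €0 = €1,526,000
  €1,526,000 × 17% = €259,420

Regular income tax:
  €171,000 × 16% = €27,360
  €325,000 × 27% = €87,750
  €389,000 × 37% = €143,930
  → €259,040
  Less research credit €47,000 → €212,040

Excess of shadow minimum tax over regular income tax: €259,420 − €212,040 = €47,380.

€47,380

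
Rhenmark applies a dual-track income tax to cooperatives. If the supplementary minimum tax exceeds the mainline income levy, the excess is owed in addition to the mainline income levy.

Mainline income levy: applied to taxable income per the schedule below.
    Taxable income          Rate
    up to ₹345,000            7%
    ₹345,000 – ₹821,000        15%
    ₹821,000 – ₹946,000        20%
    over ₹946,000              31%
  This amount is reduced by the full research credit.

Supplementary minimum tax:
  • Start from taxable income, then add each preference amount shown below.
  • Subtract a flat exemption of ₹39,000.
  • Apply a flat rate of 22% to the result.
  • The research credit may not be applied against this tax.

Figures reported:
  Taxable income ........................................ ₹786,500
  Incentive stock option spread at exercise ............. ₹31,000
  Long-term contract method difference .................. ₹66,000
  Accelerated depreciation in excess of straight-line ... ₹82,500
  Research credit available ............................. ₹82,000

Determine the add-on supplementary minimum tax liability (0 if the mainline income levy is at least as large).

₹195,565

Supplementary minimum tax:
  Adjusted income: ₹786,500 + ₹31,000 + ₹66,000 + ₹82,500 = ₹966,000
  Less exemption ₹39,000 → base ₹927,000
  ₹927,000 × 22% = ₹203,940

Mainline income levy:
  ₹345,000 × 7% = ₹24,150
  ₹441,500 × 15% = ₹66,225
  → ₹90,375
  Less research credit ₹82,000 → ₹8,375

Excess of supplementary minimum tax over mainline income levy: ₹203,940 − ₹8,375 = ₹195,565.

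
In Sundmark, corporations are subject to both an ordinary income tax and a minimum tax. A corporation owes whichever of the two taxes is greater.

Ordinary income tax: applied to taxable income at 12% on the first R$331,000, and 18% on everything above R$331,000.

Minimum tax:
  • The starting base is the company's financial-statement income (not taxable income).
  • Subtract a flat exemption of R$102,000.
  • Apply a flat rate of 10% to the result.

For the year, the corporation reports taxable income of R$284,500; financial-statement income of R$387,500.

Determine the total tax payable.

R$34,140

Ordinary income tax:
  R$284,500 × 12% = R$34,140

Minimum tax:
  Base (financial-statement income): R$387,500
  Less exemption R$102,000 → base R$285,500
  R$285,500 × 10% = R$28,550

R$34,140 > R$28,550, so the ordinary income tax governs.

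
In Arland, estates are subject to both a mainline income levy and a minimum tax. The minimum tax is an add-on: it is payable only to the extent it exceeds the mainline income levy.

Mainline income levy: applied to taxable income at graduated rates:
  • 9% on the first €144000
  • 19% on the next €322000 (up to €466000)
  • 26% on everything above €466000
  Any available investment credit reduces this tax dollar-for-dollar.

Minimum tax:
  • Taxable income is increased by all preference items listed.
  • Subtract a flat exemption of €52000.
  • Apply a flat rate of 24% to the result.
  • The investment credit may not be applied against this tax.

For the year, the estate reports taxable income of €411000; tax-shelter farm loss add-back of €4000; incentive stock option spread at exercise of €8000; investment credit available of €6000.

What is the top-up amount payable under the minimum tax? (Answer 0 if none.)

Mainline income levy:
  €144000 × 9% = €12960
  €267000 × 19% = €50730
  → €63690
  Less investment credit €6000 → €57690

Minimum tax:
  Adjusted income: €411000 + €4000 + €8000 = €423000
  Less exemption €52000 → base €371000
  €371000 × 24% = €89040

Excess of minimum tax over mainline income levy: €89040 − €57690 = €31350.

€31350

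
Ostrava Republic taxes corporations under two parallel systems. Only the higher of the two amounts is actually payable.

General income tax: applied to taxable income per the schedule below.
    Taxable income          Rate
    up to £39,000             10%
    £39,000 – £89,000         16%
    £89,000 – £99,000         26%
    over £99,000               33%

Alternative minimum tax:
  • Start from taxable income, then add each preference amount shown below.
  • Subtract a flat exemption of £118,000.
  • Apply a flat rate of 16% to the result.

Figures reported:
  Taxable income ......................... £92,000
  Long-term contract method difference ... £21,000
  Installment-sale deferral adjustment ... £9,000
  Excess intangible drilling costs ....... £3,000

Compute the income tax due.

£12,680

General income tax:
  £39,000 × 10% = £3,900
  £50,000 × 16% = £8,000
  £3,000 × 26% = £780
  → £12,680

Alternative minimum tax:
  Adjusted income: £92,000 + £21,000 + £9,000 + £3,000 = £125,000
  Less exemption £118,000 → base £7,000
  £7,000 × 16% = £1,120

£12,680 > £1,120, so the general income tax governs.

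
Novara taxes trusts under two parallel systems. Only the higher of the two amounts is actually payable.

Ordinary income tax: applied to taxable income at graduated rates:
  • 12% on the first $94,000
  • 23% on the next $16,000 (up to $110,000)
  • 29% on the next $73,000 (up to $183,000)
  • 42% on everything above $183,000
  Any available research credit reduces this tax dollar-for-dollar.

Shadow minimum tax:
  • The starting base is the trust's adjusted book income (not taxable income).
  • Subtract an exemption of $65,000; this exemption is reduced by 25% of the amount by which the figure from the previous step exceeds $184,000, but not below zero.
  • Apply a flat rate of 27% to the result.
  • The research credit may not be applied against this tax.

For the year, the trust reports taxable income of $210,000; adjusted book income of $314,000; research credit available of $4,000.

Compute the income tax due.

$76,005

Ordinary income tax:
  $94,000 × 12% = $11,280
  $16,000 × 23% = $3,680
  $73,000 × 29% = $21,170
  $27,000 × 42% = $11,340
  → $47,470
  Less research credit $4,000 → $43,470

Shadow minimum tax:
  Base (adjusted book income): $314,000
  Exemption: $65,000 − 25% × ($314,000 − $184,000) = $65,000 − $32,500 = $32,500
  Base: $314,000 − $32,500 = $281,500
  $281,500 × 27% = $76,005

$76,005 > $43,470, so the shadow minimum tax is the binding amount.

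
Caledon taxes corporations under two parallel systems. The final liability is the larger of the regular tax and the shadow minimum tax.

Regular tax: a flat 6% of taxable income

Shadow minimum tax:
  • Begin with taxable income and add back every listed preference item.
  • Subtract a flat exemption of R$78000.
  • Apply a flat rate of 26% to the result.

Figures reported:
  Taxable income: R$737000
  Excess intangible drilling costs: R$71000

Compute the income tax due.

Regular tax:
  R$737000 × 6% = R$44220

Shadow minimum tax:
  Adjusted income: R$737000 + R$71000 = R$808000
  Less exemption R$78000 → base R$730000
  R$730000 × 26% = R$189800

R$189800 > R$44220, so the shadow minimum tax is the binding amount.

R$189800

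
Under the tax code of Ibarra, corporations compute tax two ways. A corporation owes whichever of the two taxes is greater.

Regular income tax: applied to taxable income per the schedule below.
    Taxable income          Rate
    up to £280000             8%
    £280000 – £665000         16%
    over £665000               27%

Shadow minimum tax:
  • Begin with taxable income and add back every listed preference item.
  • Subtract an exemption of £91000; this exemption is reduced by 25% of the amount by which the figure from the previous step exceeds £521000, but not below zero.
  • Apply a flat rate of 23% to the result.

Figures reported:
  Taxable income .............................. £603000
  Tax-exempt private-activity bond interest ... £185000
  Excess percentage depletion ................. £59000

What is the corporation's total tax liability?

£192625

Shadow minimum tax:
  Adjusted income: £603000 + £185000 + £59000 = £847000
  Exemption: £91000 − 25% × (£847000 − £521000) = £91000 − £81500 = £9500
  Base: £847000 − £9500 = £837500
  £837500 × 23% = £192625

Regular income tax:
  £280000 × 8% = £22400
  £323000 × 16% = £51680
  → £74080

£192625 > £74080, so the shadow minimum tax is the binding amount.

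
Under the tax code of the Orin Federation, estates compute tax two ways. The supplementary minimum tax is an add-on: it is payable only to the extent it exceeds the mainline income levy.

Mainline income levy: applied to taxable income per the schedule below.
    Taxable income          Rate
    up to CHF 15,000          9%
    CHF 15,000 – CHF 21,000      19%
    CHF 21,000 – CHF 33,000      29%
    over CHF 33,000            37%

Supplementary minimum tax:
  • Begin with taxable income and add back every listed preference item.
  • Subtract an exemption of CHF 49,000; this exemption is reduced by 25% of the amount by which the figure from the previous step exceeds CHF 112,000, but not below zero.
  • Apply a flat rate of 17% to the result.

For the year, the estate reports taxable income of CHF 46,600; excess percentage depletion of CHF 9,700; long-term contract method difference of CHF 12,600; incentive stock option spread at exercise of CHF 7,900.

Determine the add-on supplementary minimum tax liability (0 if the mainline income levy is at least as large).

CHF 0

Mainline income levy:
  CHF 15,000 × 9% = CHF 1,350
  CHF 6,000 × 19% = CHF 1,140
  CHF 12,000 × 29% = CHF 3,480
  CHF 13,600 × 37% = CHF 5,032
  → CHF 11,002

Supplementary minimum tax:
  Adjusted income: CHF 46,600 + CHF 9,700 + CHF 12,600 + CHF 7,900 = CHF 76,800
  Exemption: CHF 76,800 ≤ CHF 112,000, so full CHF 49,000 applies
  Base: CHF 76,800 − CHF 49,000 = CHF 27,800
  CHF 27,800 × 17% = CHF 4,726

CHF 4,726 ≤ CHF 11,002, so no add-on is due.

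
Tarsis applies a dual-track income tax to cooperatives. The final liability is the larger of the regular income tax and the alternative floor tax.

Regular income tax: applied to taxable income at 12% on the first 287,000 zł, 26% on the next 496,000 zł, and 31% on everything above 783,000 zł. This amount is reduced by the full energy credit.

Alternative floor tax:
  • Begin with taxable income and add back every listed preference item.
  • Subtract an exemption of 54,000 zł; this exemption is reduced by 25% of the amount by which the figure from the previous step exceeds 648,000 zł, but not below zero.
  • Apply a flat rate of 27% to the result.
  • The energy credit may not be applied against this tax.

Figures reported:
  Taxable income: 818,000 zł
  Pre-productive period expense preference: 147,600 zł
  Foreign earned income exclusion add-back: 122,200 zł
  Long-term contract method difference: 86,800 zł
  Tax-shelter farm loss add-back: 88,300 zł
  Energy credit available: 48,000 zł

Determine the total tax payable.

340,983 zł

Regular income tax:
  287,000 zł × 12% = 34,440 zł
  496,000 zł × 26% = 128,960 zł
  35,000 zł × 31% = 10,850 zł
  → 174,250 zł
  Less energy credit 48,000 zł → 126,250 zł

Alternative floor tax:
  Adjusted income: 818,000 zł + 147,600 zł + 122,200 zł + 86,800 zł + 88,300 zł = 1,262,900 zł
  Exemption: 25% × (1,262,900 zł − 648,000 zł) = 153,725 zł ≥ 54,000 zł, so the exemption is fully phased out
  Base: 1,262,900 zł − 0 zł = 1,262,900 zł
  1,262,900 zł × 27% = 340,983 zł

340,983 zł > 126,250 zł, so the alternative floor tax is the binding amount.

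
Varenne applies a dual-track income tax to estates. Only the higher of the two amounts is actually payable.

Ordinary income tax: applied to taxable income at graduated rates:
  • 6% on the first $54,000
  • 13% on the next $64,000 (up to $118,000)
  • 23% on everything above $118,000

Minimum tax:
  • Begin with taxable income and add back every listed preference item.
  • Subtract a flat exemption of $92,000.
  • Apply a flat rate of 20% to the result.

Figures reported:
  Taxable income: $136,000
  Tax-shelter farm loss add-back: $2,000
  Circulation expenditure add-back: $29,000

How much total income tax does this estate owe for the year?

$15,700

Minimum tax:
  Adjusted income: $136,000 + $2,000 + $29,000 = $167,000
  Less exemption $92,000 → base $75,000
  $75,000 × 20% = $15,000

Ordinary income tax:
  $54,000 × 6% = $3,240
  $64,000 × 13% = $8,320
  $18,000 × 23% = $4,140
  → $15,700

$15,700 > $15,000, so the ordinary income tax governs.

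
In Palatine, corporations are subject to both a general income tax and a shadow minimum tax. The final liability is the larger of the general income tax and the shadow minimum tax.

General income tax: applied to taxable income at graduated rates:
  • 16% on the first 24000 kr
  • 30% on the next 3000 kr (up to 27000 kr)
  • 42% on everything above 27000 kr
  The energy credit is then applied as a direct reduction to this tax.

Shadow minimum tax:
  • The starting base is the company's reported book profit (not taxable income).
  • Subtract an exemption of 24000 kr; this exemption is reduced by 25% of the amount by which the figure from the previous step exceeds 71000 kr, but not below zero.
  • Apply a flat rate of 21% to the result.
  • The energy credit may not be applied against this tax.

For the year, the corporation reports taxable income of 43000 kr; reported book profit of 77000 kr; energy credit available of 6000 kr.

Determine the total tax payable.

11445 kr

Shadow minimum tax:
  Base (reported book profit): 77000 kr
  Exemption: 24000 kr − 25% × (77000 kr − 71000 kr) = 24000 kr − 1500 kr = 22500 kr
  Base: 77000 kr − 22500 kr = 54500 kr
  54500 kr × 21% = 11445 kr

General income tax:
  24000 kr × 16% = 3840 kr
  3000 kr × 30% = 900 kr
  16000 kr × 42% = 6720 kr
  → 11460 kr
  Less energy credit 6000 kr → 5460 kr

11445 kr > 5460 kr, so the shadow minimum tax is the binding amount.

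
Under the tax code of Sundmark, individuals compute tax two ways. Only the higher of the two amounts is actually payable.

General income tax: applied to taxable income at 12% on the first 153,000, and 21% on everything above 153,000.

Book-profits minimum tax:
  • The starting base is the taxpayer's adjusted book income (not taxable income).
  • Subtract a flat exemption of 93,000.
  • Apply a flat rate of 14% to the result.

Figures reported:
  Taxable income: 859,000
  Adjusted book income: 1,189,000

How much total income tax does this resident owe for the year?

Book-profits minimum tax:
  Base (adjusted book income): 1,189,000
  Less exemption 93,000 → base 1,096,000
  1,096,000 × 14% = 153,440

General income tax:
  153,000 × 12% = 18,360
  706,000 × 21% = 148,260
  → 166,620

166,620 > 153,440, so the general income tax governs.

166,620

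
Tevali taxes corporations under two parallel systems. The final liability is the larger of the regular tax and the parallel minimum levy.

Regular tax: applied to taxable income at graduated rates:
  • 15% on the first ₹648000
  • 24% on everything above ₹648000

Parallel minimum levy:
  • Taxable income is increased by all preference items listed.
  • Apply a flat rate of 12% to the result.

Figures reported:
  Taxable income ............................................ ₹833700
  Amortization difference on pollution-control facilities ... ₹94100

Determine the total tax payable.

Parallel minimum levy:
  Adjusted income: ₹833700 + ₹94100 = ₹927800
  ₹927800 × 12% = ₹111336

Regular tax:
  ₹648000 × 15% = ₹97200
  ₹185700 × 24% = ₹44568
  → ₹141768

₹141768 > ₹111336, so the regular tax governs.

₹141768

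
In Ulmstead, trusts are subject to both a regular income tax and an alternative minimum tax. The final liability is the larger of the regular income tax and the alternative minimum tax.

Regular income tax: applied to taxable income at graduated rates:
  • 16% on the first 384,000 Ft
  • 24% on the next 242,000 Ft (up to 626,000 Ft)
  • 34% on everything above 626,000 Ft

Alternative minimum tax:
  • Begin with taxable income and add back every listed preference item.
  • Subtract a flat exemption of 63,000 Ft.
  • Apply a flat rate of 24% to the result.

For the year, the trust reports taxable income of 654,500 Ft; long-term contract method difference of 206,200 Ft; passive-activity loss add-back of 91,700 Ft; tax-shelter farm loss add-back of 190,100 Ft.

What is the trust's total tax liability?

Regular income tax:
  384,000 Ft × 16% = 61,440 Ft
  242,000 Ft × 24% = 58,080 Ft
  28,500 Ft × 34% = 9,690 Ft
  → 129,210 Ft

Alternative minimum tax:
  Adjusted income: 654,500 Ft + 206,200 Ft + 91,700 Ft + 190,100 Ft = 1,142,500 Ft
  Less exemption 63,000 Ft → base 1,079,500 Ft
  1,079,500 Ft × 24% = 259,080 Ft

259,080 Ft > 129,210 Ft, so the alternative minimum tax is the binding amount.

259,080 Ft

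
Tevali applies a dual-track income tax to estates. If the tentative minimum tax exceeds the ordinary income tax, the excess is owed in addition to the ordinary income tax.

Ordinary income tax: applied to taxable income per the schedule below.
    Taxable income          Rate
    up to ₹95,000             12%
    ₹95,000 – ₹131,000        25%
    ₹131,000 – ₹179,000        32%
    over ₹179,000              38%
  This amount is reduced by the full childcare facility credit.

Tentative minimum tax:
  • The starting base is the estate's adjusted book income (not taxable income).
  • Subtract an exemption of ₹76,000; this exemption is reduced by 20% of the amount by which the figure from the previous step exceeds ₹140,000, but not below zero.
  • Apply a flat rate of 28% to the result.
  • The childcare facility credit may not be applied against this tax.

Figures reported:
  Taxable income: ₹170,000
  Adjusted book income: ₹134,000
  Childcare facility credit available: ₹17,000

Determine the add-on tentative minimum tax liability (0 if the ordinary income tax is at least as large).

₹360

Tentative minimum tax:
  Base (adjusted book income): ₹134,000
  Exemption: ₹134,000 ≤ ₹140,000, so full ₹76,000 applies
  Base: ₹134,000 − ₹76,000 = ₹58,000
  ₹58,000 × 28% = ₹16,240

Ordinary income tax:
  ₹95,000 × 12% = ₹11,400
  ₹36,000 × 25% = ₹9,000
  ₹39,000 × 32% = ₹12,480
  → ₹32,880
  Less childcare facility credit ₹17,000 → ₹15,880

Excess of tentative minimum tax over ordinary income tax: ₹16,240 − ₹15,880 = ₹360.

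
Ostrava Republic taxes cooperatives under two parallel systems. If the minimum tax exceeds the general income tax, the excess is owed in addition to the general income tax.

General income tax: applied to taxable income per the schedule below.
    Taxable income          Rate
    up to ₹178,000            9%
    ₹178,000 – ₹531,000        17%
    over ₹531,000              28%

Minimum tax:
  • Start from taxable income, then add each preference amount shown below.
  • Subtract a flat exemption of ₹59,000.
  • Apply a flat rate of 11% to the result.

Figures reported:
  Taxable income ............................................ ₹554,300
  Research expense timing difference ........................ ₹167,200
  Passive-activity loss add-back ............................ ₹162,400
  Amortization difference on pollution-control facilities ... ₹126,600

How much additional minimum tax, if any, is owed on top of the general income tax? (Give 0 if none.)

₹22,111

Minimum tax:
  Adjusted income: ₹554,300 + ₹167,200 + ₹162,400 + ₹126,600 = ₹1,010,500
  Less exemption ₹59,000 → base ₹951,500
  ₹951,500 × 11% = ₹104,665

General income tax:
  ₹178,000 × 9% = ₹16,020
  ₹353,000 × 17% = ₹60,010
  ₹23,300 × 28% = ₹6,524
  → ₹82,554

Excess of minimum tax over general income tax: ₹104,665 − ₹82,554 = ₹22,111.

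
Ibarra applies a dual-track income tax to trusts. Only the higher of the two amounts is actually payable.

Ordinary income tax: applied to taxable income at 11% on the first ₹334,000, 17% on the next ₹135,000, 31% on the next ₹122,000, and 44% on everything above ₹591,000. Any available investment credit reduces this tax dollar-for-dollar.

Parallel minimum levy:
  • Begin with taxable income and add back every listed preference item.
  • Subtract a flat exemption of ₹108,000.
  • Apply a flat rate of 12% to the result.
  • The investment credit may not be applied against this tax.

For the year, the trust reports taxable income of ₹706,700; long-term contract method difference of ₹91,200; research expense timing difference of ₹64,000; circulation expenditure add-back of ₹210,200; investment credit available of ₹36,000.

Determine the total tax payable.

₹115,692

Ordinary income tax:
  ₹334,000 × 11% = ₹36,740
  ₹135,000 × 17% = ₹22,950
  ₹122,000 × 31% = ₹37,820
  ₹115,700 × 44% = ₹50,908
  → ₹148,418
  Less investment credit ₹36,000 → ₹112,418

Parallel minimum levy:
  Adjusted income: ₹706,700 + ₹91,200 + ₹64,000 + ₹210,200 = ₹1,072,100
  Less exemption ₹108,000 → base ₹964,100
  ₹964,100 × 12% = ₹115,692

₹115,692 > ₹112,418, so the parallel minimum levy is the binding amount.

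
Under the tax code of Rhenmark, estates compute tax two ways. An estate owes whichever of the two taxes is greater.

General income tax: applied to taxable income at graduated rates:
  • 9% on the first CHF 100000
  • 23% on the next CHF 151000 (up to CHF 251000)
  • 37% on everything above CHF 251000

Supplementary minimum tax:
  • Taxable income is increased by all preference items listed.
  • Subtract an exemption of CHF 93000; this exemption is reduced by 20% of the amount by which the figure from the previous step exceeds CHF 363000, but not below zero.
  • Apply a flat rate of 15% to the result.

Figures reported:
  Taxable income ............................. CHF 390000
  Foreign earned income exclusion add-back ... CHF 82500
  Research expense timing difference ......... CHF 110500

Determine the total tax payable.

General income tax:
  CHF 100000 × 9% = CHF 9000
  CHF 151000 × 23% = CHF 34730
  CHF 139000 × 37% = CHF 51430
  → CHF 95160

Supplementary minimum tax:
  Adjusted income: CHF 390000 + CHF 82500 + CHF 110500 = CHF 583000
  Exemption: CHF 93000 − 20% × (CHF 583000 − CHF 363000) = CHF 93000 − CHF 44000 = CHF 49000
  Base: CHF 583000 − CHF 49000 = CHF 534000
  CHF 534000 × 15% = CHF 80100

CHF 95160 > CHF 80100, so the general income tax governs.

CHF 95160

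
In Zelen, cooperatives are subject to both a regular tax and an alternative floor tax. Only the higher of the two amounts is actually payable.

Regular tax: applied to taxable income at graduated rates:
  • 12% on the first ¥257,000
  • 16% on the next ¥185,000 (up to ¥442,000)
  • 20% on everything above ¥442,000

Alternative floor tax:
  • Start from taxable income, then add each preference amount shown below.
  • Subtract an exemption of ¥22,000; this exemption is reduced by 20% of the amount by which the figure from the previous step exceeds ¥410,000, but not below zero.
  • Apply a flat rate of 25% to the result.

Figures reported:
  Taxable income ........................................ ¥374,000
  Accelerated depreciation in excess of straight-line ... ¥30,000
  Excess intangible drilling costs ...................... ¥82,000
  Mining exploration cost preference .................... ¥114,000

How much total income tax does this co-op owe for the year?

Alternative floor tax:
  Adjusted income: ¥374,000 + ¥30,000 + ¥82,000 + ¥114,000 = ¥600,000
  Exemption: 20% × (¥600,000 − ¥410,000) = ¥38,000 ≥ ¥22,000, so the exemption is fully phased out
  Base: ¥600,000 − ¥0 = ¥600,000
  ¥600,000 × 25% = ¥150,000

Regular tax:
  ¥257,000 × 12% = ¥30,840
  ¥117,000 × 16% = ¥18,720
  → ¥49,560

¥150,000 > ¥49,560, so the alternative floor tax is the binding amount.

¥150,000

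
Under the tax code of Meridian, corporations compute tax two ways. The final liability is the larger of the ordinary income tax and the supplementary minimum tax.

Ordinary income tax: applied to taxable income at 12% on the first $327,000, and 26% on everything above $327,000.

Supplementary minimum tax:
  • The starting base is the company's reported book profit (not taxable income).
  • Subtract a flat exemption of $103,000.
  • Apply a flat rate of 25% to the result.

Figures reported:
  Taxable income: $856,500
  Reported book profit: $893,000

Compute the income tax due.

$197,500

Supplementary minimum tax:
  Base (reported book profit): $893,000
  Less exemption $103,000 → base $790,000
  $790,000 × 25% = $197,500

Ordinary income tax:
  $327,000 × 12% = $39,240
  $529,500 × 26% = $137,670
  → $176,910

$197,500 > $176,910, so the supplementary minimum tax is the binding amount.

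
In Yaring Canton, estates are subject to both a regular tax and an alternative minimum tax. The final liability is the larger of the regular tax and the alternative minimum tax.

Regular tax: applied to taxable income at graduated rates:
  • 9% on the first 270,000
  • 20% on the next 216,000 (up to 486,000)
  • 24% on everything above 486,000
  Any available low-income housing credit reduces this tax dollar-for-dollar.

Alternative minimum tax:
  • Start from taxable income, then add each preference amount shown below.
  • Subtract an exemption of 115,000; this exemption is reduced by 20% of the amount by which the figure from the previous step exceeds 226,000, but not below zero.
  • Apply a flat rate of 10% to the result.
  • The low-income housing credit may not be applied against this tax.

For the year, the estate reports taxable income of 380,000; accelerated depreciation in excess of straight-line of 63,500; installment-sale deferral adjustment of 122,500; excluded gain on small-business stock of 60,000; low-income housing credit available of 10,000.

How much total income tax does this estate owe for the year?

59,100

Regular tax:
  270,000 × 9% = 24,300
  110,000 × 20% = 22,000
  → 46,300
  Less low-income housing credit 10,000 → 36,300

Alternative minimum tax:
  Adjusted income: 380,000 + 63,500 + 122,500 + 60,000 = 626,000
  Exemption: 115,000 − 20% × (626,000 − 226,000) = 115,000 − 80,000 = 35,000
  Base: 626,000 − 35,000 = 591,000
  591,000 × 10% = 59,100

59,100 > 36,300, so the alternative minimum tax is the binding amount.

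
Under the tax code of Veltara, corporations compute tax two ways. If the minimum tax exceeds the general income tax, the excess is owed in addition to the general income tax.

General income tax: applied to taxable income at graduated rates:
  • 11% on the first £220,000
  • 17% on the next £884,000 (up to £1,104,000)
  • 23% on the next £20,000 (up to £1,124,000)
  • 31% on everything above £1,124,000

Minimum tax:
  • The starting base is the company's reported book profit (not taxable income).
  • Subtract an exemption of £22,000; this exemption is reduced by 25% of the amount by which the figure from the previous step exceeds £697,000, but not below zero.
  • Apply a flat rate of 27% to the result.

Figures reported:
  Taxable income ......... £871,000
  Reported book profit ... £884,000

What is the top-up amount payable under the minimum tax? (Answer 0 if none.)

Minimum tax:
  Base (reported book profit): £884,000
  Exemption: 25% × (£884,000 − £697,000) = £46,750 ≥ £22,000, so the exemption is fully phased out
  Base: £884,000 − £0 = £884,000
  £884,000 × 27% = £238,680

General income tax:
  £220,000 × 11% = £24,200
  £651,000 × 17% = £110,670
  → £134,870

Excess of minimum tax over general income tax: £238,680 − £134,870 = £103,810.

£103,810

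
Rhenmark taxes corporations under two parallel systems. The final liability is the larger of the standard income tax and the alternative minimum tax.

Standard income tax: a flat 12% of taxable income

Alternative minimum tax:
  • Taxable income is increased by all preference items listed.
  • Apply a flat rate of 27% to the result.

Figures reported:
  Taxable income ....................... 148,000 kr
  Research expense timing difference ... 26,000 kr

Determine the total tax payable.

46,980 kr

Standard income tax:
  148,000 kr × 12% = 17,760 kr

Alternative minimum tax:
  Adjusted income: 148,000 kr + 26,000 kr = 174,000 kr
  174,000 kr × 27% = 46,980 kr

46,980 kr > 17,760 kr, so the alternative minimum tax is the binding amount.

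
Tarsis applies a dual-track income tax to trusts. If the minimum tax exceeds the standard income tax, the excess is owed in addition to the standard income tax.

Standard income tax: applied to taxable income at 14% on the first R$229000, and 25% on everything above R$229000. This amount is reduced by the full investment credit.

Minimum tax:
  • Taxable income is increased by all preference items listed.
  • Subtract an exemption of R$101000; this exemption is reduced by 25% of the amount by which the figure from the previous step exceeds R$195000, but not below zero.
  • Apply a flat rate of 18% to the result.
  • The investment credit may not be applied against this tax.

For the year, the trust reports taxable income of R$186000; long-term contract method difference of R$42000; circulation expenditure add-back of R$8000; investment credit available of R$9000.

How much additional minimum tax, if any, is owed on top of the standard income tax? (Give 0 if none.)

R$9105

Minimum tax:
  Adjusted income: R$186000 + R$42000 + R$8000 = R$236000
  Exemption: R$101000 − 25% × (R$236000 − R$195000) = R$101000 − R$10250 = R$90750
  Base: R$236000 − R$90750 = R$145250
  R$145250 × 18% = R$26145

Standard income tax:
  R$186000 × 14% = R$26040
  Less investment credit R$9000 → R$17040

Excess of minimum tax over standard income tax: R$26145 − R$17040 = R$9105.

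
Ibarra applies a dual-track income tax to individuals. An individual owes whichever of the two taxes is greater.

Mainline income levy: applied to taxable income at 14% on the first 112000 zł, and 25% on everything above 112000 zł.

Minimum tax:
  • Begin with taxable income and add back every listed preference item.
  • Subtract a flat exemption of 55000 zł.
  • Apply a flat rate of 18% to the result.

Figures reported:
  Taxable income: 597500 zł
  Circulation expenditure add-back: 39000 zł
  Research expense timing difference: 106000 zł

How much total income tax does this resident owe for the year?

Minimum tax:
  Adjusted income: 597500 zł + 39000 zł + 106000 zł = 742500 zł
  Less exemption 55000 zł → base 687500 zł
  687500 zł × 18% = 123750 zł

Mainline income levy:
  112000 zł × 14% = 15680 zł
  485500 zł × 25% = 121375 zł
  → 137055 zł

137055 zł > 123750 zł, so the mainline income levy governs.

137055 zł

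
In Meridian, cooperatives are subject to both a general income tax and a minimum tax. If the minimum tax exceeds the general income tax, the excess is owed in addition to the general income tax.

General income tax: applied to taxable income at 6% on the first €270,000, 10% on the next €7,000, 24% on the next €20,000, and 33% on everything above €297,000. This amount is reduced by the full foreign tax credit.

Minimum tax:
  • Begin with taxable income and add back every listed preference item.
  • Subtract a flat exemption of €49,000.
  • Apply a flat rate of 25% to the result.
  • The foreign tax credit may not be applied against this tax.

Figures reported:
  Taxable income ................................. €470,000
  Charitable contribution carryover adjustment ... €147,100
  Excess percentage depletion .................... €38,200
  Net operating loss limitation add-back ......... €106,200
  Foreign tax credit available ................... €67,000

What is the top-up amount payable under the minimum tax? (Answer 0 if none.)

Minimum tax:
  Adjusted income: €470,000 + €147,100 + €38,200 + €106,200 = €761,500
  Less exemption €49,000 → base €712,500
  €712,500 × 25% = €178,125

General income tax:
  €270,000 × 6% = €16,200
  €7,000 × 10% = €700
  €20,000 × 24% = €4,800
  €173,000 × 33% = €57,090
  → €78,790
  Less foreign tax credit €67,000 → €11,790

Excess of minimum tax over general income tax: €178,125 − €11,790 = €166,335.

€166,335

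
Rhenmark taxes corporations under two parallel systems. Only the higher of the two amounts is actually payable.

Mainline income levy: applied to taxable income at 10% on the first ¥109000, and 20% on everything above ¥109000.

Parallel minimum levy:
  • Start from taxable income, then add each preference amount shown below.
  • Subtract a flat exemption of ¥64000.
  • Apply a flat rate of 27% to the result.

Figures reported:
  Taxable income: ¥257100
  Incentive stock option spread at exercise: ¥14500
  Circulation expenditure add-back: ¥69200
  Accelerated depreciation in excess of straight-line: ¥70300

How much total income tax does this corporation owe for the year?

¥93717

Mainline income levy:
  ¥109000 × 10% = ¥10900
  ¥148100 × 20% = ¥29620
  → ¥40520

Parallel minimum levy:
  Adjusted income: ¥257100 + ¥14500 + ¥69200 + ¥70300 = ¥411100
  Less exemption ¥64000 → base ¥347100
  ¥347100 × 27% = ¥93717

¥93717 > ¥40520, so the parallel minimum levy is the binding amount.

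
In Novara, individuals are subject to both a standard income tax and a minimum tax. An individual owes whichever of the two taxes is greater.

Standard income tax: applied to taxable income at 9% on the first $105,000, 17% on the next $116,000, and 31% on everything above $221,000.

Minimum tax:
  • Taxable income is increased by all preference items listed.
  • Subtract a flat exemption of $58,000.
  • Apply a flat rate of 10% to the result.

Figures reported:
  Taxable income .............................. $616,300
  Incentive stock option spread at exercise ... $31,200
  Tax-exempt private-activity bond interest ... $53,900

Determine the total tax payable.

Standard income tax:
  $105,000 × 9% = $9,450
  $116,000 × 17% = $19,720
  $395,300 × 31% = $122,543
  → $151,713

Minimum tax:
  Adjusted income: $616,300 + $31,200 + $53,900 = $701,400
  Less exemption $58,000 → base $643,400
  $643,400 × 10% = $64,340

$151,713 > $64,340, so the standard income tax governs.

$151,713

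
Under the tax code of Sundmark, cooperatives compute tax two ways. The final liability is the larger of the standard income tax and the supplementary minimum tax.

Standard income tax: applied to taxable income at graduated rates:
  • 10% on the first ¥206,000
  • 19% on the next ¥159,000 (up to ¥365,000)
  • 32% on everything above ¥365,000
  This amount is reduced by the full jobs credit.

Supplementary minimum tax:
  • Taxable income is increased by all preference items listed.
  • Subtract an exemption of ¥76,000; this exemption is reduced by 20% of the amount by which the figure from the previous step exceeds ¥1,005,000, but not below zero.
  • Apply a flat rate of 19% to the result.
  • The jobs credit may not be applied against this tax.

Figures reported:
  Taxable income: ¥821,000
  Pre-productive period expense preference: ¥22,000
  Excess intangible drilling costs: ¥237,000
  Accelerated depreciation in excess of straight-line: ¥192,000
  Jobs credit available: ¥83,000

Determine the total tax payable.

¥237,386

Supplementary minimum tax:
  Adjusted income: ¥821,000 + ¥22,000 + ¥237,000 + ¥192,000 = ¥1,272,000
  Exemption: ¥76,000 − 20% × (¥1,272,000 − ¥1,005,000) = ¥76,000 − ¥53,400 = ¥22,600
  Base: ¥1,272,000 − ¥22,600 = ¥1,249,400
  ¥1,249,400 × 19% = ¥237,386

Standard income tax:
  ¥206,000 × 10% = ¥20,600
  ¥159,000 × 19% = ¥30,210
  ¥456,000 × 32% = ¥145,920
  → ¥196,730
  Less jobs credit ¥83,000 → ¥113,730

¥237,386 > ¥113,730, so the supplementary minimum tax is the binding amount.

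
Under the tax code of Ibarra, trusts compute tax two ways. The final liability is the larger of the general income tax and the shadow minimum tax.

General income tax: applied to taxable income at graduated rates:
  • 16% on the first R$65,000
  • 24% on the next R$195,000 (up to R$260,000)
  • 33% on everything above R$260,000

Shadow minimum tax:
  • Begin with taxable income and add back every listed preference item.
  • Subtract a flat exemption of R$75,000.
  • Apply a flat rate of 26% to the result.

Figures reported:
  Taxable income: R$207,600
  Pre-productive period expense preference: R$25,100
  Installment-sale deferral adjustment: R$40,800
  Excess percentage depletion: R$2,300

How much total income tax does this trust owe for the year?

Shadow minimum tax:
  Adjusted income: R$207,600 + R$25,100 + R$40,800 + R$2,300 = R$275,800
  Less exemption R$75,000 → base R$200,800
  R$200,800 × 26% = R$52,208

General income tax:
  R$65,000 × 16% = R$10,400
  R$142,600 × 24% = R$34,224
  → R$44,624

R$52,208 > R$44,624, so the shadow minimum tax is the binding amount.

R$52,208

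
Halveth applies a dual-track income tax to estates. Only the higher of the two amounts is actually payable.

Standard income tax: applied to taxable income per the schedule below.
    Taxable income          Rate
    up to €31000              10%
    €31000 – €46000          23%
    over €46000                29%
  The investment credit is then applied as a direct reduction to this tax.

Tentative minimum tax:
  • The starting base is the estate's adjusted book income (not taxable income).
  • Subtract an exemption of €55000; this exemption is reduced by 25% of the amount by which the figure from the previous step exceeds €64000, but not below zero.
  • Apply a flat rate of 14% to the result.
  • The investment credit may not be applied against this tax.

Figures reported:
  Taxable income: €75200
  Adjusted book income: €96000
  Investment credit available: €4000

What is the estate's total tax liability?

€11018

Tentative minimum tax:
  Base (adjusted book income): €96000
  Exemption: €55000 − 25% × (€96000 − €64000) = €55000 − €8000 = €47000
  Base: €96000 − €47000 = €49000
  €49000 × 14% = €6860

Standard income tax:
  €31000 × 10% = €3100
  €15000 × 23% = €3450
  €29200 × 29% = €8468
  → €15018
  Less investment credit €4000 → €11018

€11018 > €6860, so the standard income tax governs.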